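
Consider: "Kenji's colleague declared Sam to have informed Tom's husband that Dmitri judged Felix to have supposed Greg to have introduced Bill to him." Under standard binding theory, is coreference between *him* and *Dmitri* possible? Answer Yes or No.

*Dmitri* is an R-expression; Principle C requires it to be free (not bound by any c-commanding expression).
— him: second object of the clause headed by 'introduced'; the pronoun does not c-command the R-expression — coreference allowed.

Yes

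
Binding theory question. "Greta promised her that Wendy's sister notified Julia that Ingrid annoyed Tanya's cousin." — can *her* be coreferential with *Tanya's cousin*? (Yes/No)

*her* is a pronoun; Principle B requires it to be free in its binding domain — the matrix clause.
— Tanya's cousin: object of the clause headed by 'annoyed'; is c-commanded by the pronoun; coreference would bind this R-expression — blocked (Principle C).

No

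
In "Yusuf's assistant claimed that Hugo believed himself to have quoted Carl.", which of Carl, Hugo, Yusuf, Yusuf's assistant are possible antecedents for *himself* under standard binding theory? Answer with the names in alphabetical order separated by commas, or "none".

Hugo

*himself* is a reflexive; Principle A requires it to be bound within its binding domain — the clause headed by 'believed'.
— Carl: object of the clause headed by 'quoted'; does not c-command the reflexive — cannot bind it (Principle A).
— Hugo: subject of the clause headed by 'believed'; c-commands the reflexive within its binding domain — allowed (Principle A).
— Yusuf: possessor inside the subject DP of the matrix clause; does not c-command the reflexive — cannot bind it (Principle A).
— Yusuf's assistant: subject of the matrix clause; c-commands the reflexive but lies outside its binding domain — cannot bind it (Principle A).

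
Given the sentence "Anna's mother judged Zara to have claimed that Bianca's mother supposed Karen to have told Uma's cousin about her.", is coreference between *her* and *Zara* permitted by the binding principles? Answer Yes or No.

*her* is a pronoun; Principle B requires it to be free in its binding domain — the clause headed by 'told'.
— Zara: subject of the clause headed by 'claimed'; c-commands the pronoun but lies outside its binding domain — allowed.

Yes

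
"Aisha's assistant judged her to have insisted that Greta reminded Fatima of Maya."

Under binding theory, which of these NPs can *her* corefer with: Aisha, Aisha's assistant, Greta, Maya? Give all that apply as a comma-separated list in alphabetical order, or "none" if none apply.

*her* is a pronoun; Principle B requires it to be free in its binding domain — the matrix clause.
— Aisha: possessor inside the subject DP of the matrix clause; does not c-command the pronoun — Principle B does not apply; allowed.
— Aisha's assistant: subject of the matrix clause; c-commands the pronoun within its binding domain — blocked (Principle B).
— Greta: subject of the clause headed by 'reminded'; is c-commanded by the pronoun; coreference would bind this R-expression — blocked (Principle C).
— Maya: second object of the clause headed by 'reminded'; is c-commanded by the pronoun; coreference would bind this R-expression — blocked (Principle C).

Aisha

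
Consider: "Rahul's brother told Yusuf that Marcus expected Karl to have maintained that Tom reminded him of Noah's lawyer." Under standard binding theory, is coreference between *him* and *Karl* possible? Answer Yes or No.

Yes

*Karl* is an R-expression; Principle C requires it to be free (not bound by any c-commanding expression).
— him: object of the clause headed by 'reminded'; the pronoun does not c-command the R-expression — coreference allowed.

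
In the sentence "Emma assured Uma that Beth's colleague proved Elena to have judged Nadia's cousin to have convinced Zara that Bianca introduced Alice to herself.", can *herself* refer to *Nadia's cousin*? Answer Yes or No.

*herself* is a reflexive; Principle A requires it to be bound within its binding domain — the clause headed by 'introduced'.
— Nadia's cousin: subject of the clause headed by 'convinced'; c-commands the reflexive but lies outside its binding domain — cannot bind it (Principle A).

No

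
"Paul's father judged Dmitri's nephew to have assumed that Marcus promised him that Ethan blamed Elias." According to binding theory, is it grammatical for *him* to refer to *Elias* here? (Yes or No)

No

*Elias* is an R-expression; Principle C requires it to be free (not bound by any c-commanding expression).
— him: object of the clause headed by 'promised'; the pronoun c-commands the R-expression — coreference blocked (Principle C).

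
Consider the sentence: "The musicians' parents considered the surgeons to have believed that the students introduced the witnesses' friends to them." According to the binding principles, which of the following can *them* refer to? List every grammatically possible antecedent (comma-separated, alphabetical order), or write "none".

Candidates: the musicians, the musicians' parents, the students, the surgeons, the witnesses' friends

*them* is a pronoun; Principle B requires it to be free in its binding domain — the clause headed by 'introduced'.
— the musicians: possessor inside the subject DP of the matrix clause; does not c-command the pronoun — Principle B does not apply; allowed.
— the musicians' parents: subject of the matrix clause; c-commands the pronoun but lies outside its binding domain — allowed.
— the students: subject of the clause headed by 'introduced'; c-commands the pronoun within its binding domain — blocked (Principle B).
— the surgeons: subject of the clause headed by 'believed'; c-commands the pronoun but lies outside its binding domain — allowed.
— the witnesses' friends: object of the clause headed by 'introduced'; c-commands the pronoun within its binding domain — blocked (Principle B).

the musicians, the musicians' parents, the surgeons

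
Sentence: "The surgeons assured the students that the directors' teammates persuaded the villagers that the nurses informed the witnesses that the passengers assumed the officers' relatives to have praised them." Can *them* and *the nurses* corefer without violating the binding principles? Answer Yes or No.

*the nurses* is an R-expression; Principle C requires it to be free (not bound by any c-commanding expression).
— them: object of the clause headed by 'praised'; the pronoun does not c-command the R-expression — coreference allowed.

Yes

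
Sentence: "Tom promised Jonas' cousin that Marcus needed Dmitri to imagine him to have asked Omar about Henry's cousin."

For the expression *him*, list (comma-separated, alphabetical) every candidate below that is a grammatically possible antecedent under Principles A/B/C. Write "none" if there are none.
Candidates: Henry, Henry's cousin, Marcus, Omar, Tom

Marcus, Tom

*him* is a pronoun; Principle B requires it to be free in its binding domain — the clause headed by 'imagine'.
— Henry: possessor inside the second object DP of the clause headed by 'asked'; is c-commanded by the pronoun; coreference would bind this R-expression — blocked (Principle C).
— Henry's cousin: second object of the clause headed by 'asked'; is c-commanded by the pronoun; coreference would bind this R-expression — blocked (Principle C).
— Marcus: subject of the clause headed by 'needed'; c-commands the pronoun but lies outside its binding domain — allowed.
— Omar: object of the clause headed by 'asked'; is c-commanded by the pronoun; coreference would bind this R-expression — blocked (Principle C).
— Tom: subject of the matrix clause; c-commands the pronoun but lies outside its binding domain — allowed.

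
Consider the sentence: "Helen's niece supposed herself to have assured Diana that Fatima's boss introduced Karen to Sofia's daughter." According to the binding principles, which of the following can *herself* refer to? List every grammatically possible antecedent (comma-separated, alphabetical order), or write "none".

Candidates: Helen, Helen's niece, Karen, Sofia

Helen's niece

*herself* is a reflexive; Principle A requires it to be bound within its binding domain — the matrix clause.
— Helen: possessor inside the subject DP of the matrix clause; does not c-command the reflexive — cannot bind it (Principle A).
— Helen's niece: subject of the matrix clause; c-commands the reflexive within its binding domain — allowed (Principle A).
— Karen: object of the clause headed by 'introduced'; does not c-command the reflexive — cannot bind it (Principle A).
— Sofia: possessor inside the second object DP of the clause headed by 'introduced'; does not c-command the reflexive — cannot bind it (Principle A).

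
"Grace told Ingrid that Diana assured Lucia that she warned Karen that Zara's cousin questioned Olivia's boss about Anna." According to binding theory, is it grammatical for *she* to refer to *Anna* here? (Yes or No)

*Anna* is an R-expression; Principle C requires it to be free (not bound by any c-commanding expression).
— she: subject of the clause headed by 'warned'; the pronoun c-commands the R-expression — coreference blocked (Principle C).

No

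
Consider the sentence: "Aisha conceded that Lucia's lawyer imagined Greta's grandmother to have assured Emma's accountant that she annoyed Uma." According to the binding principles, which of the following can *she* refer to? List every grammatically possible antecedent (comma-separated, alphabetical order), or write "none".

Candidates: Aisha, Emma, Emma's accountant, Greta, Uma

*she* is a pronoun; Principle B requires it to be free in its binding domain — the clause headed by 'annoyed'.
— Aisha: subject of the matrix clause; c-commands the pronoun but lies outside its binding domain — allowed.
— Emma: possessor inside the object DP of the clause headed by 'assured'; does not c-command the pronoun — Principle B does not apply; allowed.
— Emma's accountant: object of the clause headed by 'assured'; c-commands the pronoun but lies outside its binding domain — allowed.
— Greta: possessor inside the subject DP of the clause headed by 'assured'; does not c-command the pronoun — Principle B does not apply; allowed.
— Uma: object of the clause headed by 'annoyed'; is c-commanded by the pronoun; coreference would bind this R-expression — blocked (Principle C).

Aisha, Emma, Emma's accountant, Greta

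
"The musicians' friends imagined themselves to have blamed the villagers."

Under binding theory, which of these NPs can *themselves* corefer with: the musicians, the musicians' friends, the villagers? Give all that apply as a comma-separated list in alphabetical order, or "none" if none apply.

*themselves* is a reflexive; Principle A requires it to be bound within its binding domain — the matrix clause.
— the musicians: possessor inside the subject DP of the matrix clause; does not c-command the reflexive — cannot bind it (Principle A).
— the musicians' friends: subject of the matrix clause; c-commands the reflexive within its binding domain — allowed (Principle A).
— the villagers: object of the clause headed by 'blamed'; does not c-command the reflexive — cannot bind it (Principle A).

the musicians' friends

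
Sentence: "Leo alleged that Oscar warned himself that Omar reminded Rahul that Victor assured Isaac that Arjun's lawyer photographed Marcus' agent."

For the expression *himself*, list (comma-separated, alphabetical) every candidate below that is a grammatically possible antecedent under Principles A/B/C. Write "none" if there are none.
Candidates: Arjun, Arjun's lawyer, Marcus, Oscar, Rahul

Oscar

*himself* is a reflexive; Principle A requires it to be bound within its binding domain — the clause headed by 'warned'.
— Arjun: possessor inside the subject DP of the clause headed by 'photographed'; does not c-command the reflexive — cannot bind it (Principle A).
— Arjun's lawyer: subject of the clause headed by 'photographed'; does not c-command the reflexive — cannot bind it (Principle A).
— Marcus: possessor inside the object DP of the clause headed by 'photographed'; does not c-command the reflexive — cannot bind it (Principle A).
— Oscar: subject of the clause headed by 'warned'; c-commands the reflexive within its binding domain — allowed (Principle A).
— Rahul: object of the clause headed by 'reminded'; does not c-command the reflexive — cannot bind it (Principle A).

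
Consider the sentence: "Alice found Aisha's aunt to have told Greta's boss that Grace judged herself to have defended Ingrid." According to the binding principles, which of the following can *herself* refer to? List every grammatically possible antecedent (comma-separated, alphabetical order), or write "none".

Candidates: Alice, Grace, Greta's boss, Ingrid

Grace

*herself* is a reflexive; Principle A requires it to be bound within its binding domain — the clause headed by 'judged'.
— Alice: subject of the matrix clause; c-commands the reflexive but lies outside its binding domain — cannot bind it (Principle A).
— Grace: subject of the clause headed by 'judged'; c-commands the reflexive within its binding domain — allowed (Principle A).
— Greta's boss: object of the clause headed by 'told'; c-commands the reflexive but lies outside its binding domain — cannot bind it (Principle A).
— Ingrid: object of the clause headed by 'defended'; does not c-command the reflexive — cannot bind it (Principle A).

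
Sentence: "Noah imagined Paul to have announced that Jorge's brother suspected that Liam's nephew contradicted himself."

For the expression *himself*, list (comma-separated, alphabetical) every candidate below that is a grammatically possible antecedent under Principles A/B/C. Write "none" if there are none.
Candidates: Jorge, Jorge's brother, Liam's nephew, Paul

*himself* is a reflexive; Principle A requires it to be bound within its binding domain — the clause headed by 'contradicted'.
— Jorge: possessor inside the subject DP of the clause headed by 'suspected'; does not c-command the reflexive — cannot bind it (Principle A).
— Jorge's brother: subject of the clause headed by 'suspected'; c-commands the reflexive but lies outside its binding domain — cannot bind it (Principle A).
— Liam's nephew: subject of the clause headed by 'contradicted'; c-commands the reflexive within its binding domain — allowed (Principle A).
— Paul: subject of the clause headed by 'announced'; c-commands the reflexive but lies outside its binding domain — cannot bind it (Principle A).

Liam's nephew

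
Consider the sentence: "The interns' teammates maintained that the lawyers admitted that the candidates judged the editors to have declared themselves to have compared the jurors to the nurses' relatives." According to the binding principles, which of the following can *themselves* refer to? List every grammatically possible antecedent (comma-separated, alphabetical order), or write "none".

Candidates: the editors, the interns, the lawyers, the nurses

*themselves* is a reflexive; Principle A requires it to be bound within its binding domain — the clause headed by 'declared'.
— the editors: subject of the clause headed by 'declared'; c-commands the reflexive within its binding domain — allowed (Principle A).
— the interns: possessor inside the subject DP of the matrix clause; does not c-command the reflexive — cannot bind it (Principle A).
— the lawyers: subject of the clause headed by 'admitted'; c-commands the reflexive but lies outside its binding domain — cannot bind it (Principle A).
— the nurses: possessor inside the second object DP of the clause headed by 'compared'; does not c-command the reflexive — cannot bind it (Principle A).

the editors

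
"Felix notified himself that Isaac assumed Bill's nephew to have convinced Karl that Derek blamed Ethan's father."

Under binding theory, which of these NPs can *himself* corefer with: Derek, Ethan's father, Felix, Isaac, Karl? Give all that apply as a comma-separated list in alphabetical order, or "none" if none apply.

Felix

*himself* is a reflexive; Principle A requires it to be bound within its binding domain — the matrix clause.
— Derek: subject of the clause headed by 'blamed'; does not c-command the reflexive — cannot bind it (Principle A).
— Ethan's father: object of the clause headed by 'blamed'; does not c-command the reflexive — cannot bind it (Principle A).
— Felix: subject of the matrix clause; c-commands the reflexive within its binding domain — allowed (Principle A).
— Isaac: subject of the clause headed by 'assumed'; does not c-command the reflexive — cannot bind it (Principle A).
— Karl: object of the clause headed by 'convinced'; does not c-command the reflexive — cannot bind it (Principle A).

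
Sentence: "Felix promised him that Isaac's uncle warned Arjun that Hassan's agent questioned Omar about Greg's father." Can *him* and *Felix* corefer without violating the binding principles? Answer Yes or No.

*Felix* is an R-expression; Principle C requires it to be free (not bound by any c-commanding expression).
— him: object of the matrix clause; the R-expression locally c-commands the pronoun — coreference blocked (Principle B on the pronoun).

No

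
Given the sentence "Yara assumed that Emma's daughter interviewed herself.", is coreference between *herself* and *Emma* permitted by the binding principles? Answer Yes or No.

No

*herself* is a reflexive; Principle A requires it to be bound within its binding domain — the clause headed by 'interviewed'.
— Emma: possessor inside the subject DP of the clause headed by 'interviewed'; does not c-command the reflexive — cannot bind it (Principle A).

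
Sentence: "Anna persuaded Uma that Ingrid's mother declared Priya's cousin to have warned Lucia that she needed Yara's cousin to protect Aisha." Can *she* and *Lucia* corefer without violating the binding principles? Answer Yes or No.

*Lucia* is an R-expression; Principle C requires it to be free (not bound by any c-commanding expression).
— she: subject of the clause headed by 'needed'; the pronoun does not c-command the R-expression — coreference allowed.

Yes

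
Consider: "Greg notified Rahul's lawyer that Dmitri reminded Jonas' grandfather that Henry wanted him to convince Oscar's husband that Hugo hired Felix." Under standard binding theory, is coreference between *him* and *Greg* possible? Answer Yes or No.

Yes

*Greg* is an R-expression; Principle C requires it to be free (not bound by any c-commanding expression).
— him: subject of the clause headed by 'convince'; the pronoun does not c-command the R-expression — coreference allowed.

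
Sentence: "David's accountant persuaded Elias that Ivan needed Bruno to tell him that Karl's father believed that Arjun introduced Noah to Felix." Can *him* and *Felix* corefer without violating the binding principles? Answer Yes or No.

*Felix* is an R-expression; Principle C requires it to be free (not bound by any c-commanding expression).
— him: object of the clause headed by 'tell'; the pronoun c-commands the R-expression — coreference blocked (Principle C).

No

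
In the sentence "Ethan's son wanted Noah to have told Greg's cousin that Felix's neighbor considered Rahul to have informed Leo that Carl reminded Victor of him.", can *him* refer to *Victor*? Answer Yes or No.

*him* is a pronoun; Principle B requires it to be free in its binding domain — the clause headed by 'reminded'.
— Victor: object of the clause headed by 'reminded'; c-commands the pronoun within its binding domain — blocked (Principle B).

No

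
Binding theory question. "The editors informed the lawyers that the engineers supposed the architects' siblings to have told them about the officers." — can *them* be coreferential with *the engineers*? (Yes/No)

*them* is a pronoun; Principle B requires it to be free in its binding domain — the clause headed by 'told'.
— the engineers: subject of the clause headed by 'supposed'; c-commands the pronoun but lies outside its binding domain — allowed.

Yes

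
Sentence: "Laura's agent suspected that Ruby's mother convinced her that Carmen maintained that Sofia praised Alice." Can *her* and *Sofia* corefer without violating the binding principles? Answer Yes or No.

*Sofia* is an R-expression; Principle C requires it to be free (not bound by any c-commanding expression).
— her: object of the clause headed by 'convinced'; the pronoun c-commands the R-expression — coreference blocked (Principle C).

No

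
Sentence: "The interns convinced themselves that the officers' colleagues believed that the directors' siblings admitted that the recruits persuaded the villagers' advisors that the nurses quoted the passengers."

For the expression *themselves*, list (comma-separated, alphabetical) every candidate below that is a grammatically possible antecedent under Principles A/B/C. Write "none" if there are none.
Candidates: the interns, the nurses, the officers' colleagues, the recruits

*themselves* is a reflexive; Principle A requires it to be bound within its binding domain — the matrix clause.
— the interns: subject of the matrix clause; c-commands the reflexive within its binding domain — allowed (Principle A).
— the nurses: subject of the clause headed by 'quoted'; does not c-command the reflexive — cannot bind it (Principle A).
— the officers' colleagues: subject of the clause headed by 'believed'; does not c-command the reflexive — cannot bind it (Principle A).
— the recruits: subject of the clause headed by 'persuaded'; does not c-command the reflexive — cannot bind it (Principle A).

the interns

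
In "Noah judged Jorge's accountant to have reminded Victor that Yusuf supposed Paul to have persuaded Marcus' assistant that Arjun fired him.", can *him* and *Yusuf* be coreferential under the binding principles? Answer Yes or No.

*Yusuf* is an R-expression; Principle C requires it to be free (not bound by any c-commanding expression).
— him: object of the clause headed by 'fired'; the pronoun does not c-command the R-expression — coreference allowed.

Yes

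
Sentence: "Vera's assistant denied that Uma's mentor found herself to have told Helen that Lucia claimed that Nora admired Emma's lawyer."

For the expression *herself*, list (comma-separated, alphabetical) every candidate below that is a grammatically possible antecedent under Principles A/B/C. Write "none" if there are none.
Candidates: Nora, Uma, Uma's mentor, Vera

Uma's mentor

*herself* is a reflexive; Principle A requires it to be bound within its binding domain — the clause headed by 'found'.
— Nora: subject of the clause headed by 'admired'; does not c-command the reflexive — cannot bind it (Principle A).
— Uma: possessor inside the subject DP of the clause headed by 'found'; does not c-command the reflexive — cannot bind it (Principle A).
— Uma's mentor: subject of the clause headed by 'found'; c-commands the reflexive within its binding domain — allowed (Principle A).
— Vera: possessor inside the subject DP of the matrix clause; does not c-command the reflexive — cannot bind it (Principle A).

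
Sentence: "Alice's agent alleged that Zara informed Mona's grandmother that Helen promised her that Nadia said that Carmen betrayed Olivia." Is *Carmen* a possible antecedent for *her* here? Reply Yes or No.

No

*her* is a pronoun; Principle B requires it to be free in its binding domain — the clause headed by 'promised'.
— Carmen: subject of the clause headed by 'betrayed'; is c-commanded by the pronoun; coreference would bind this R-expression — blocked (Principle C).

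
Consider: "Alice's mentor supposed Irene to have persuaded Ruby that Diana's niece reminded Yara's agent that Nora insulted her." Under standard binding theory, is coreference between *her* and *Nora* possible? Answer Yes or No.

*Nora* is an R-expression; Principle C requires it to be free (not bound by any c-commanding expression).
— her: object of the clause headed by 'insulted'; the R-expression locally c-commands the pronoun — coreference blocked (Principle B on the pronoun).

No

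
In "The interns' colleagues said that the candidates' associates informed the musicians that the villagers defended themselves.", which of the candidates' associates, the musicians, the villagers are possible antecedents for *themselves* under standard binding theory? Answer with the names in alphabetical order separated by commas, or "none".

*themselves* is a reflexive; Principle A requires it to be bound within its binding domain — the clause headed by 'defended'.
— the candidates' associates: subject of the clause headed by 'informed'; c-commands the reflexive but lies outside its binding domain — cannot bind it (Principle A).
— the musicians: object of the clause headed by 'informed'; c-commands the reflexive but lies outside its binding domain — cannot bind it (Principle A).
— the villagers: subject of the clause headed by 'defended'; c-commands the reflexive within its binding domain — allowed (Principle A).

the villagers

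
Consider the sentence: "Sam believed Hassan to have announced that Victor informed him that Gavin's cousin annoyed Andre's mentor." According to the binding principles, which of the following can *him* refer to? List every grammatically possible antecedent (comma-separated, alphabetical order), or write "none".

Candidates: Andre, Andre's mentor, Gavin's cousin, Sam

*him* is a pronoun; Principle B requires it to be free in its binding domain — the clause headed by 'informed'.
— Andre: possessor inside the object DP of the clause headed by 'annoyed'; is c-commanded by the pronoun; coreference would bind this R-expression — blocked (Principle C).
— Andre's mentor: object of the clause headed by 'annoyed'; is c-commanded by the pronoun; coreference would bind this R-expression — blocked (Principle C).
— Gavin's cousin: subject of the clause headed by 'annoyed'; is c-commanded by the pronoun; coreference would bind this R-expression — blocked (Principle C).
— Sam: subject of the matrix clause; c-commands the pronoun but lies outside its binding domain — allowed.

Sam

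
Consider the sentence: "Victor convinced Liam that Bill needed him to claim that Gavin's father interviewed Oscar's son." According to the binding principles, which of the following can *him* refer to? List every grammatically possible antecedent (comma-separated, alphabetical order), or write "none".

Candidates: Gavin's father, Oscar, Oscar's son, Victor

*him* is a pronoun; Principle B requires it to be free in its binding domain — the clause headed by 'needed'.
— Gavin's father: subject of the clause headed by 'interviewed'; is c-commanded by the pronoun; coreference would bind this R-expression — blocked (Principle C).
— Oscar: possessor inside the object DP of the clause headed by 'interviewed'; is c-commanded by the pronoun; coreference would bind this R-expression — blocked (Principle C).
— Oscar's son: object of the clause headed by 'interviewed'; is c-commanded by the pronoun; coreference would bind this R-expression — blocked (Principle C).
— Victor: subject of the matrix clause; c-commands the pronoun but lies outside its binding domain — allowed.

Victor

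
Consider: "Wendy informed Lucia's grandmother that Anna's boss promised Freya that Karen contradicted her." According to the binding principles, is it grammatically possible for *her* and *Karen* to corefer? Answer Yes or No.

No

*her* is a pronoun; Principle B requires it to be free in its binding domain — the clause headed by 'contradicted'.
— Karen: subject of the clause headed by 'contradicted'; c-commands the pronoun within its binding domain — blocked (Principle B).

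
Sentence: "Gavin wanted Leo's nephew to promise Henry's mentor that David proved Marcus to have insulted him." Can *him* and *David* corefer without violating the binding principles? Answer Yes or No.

*David* is an R-expression; Principle C requires it to be free (not bound by any c-commanding expression).
— him: object of the clause headed by 'insulted'; the pronoun does not c-command the R-expression — coreference allowed.

Yes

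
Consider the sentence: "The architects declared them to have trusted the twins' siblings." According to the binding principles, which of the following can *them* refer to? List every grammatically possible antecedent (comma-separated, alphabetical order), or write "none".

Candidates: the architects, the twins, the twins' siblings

*them* is a pronoun; Principle B requires it to be free in its binding domain — the matrix clause.
— the architects: subject of the matrix clause; c-commands the pronoun within its binding domain — blocked (Principle B).
— the twins: possessor inside the object DP of the clause headed by 'trusted'; is c-commanded by the pronoun; coreference would bind this R-expression — blocked (Principle C).
— the twins' siblings: object of the clause headed by 'trusted'; is c-commanded by the pronoun; coreference would bind this R-expression — blocked (Principle C).

none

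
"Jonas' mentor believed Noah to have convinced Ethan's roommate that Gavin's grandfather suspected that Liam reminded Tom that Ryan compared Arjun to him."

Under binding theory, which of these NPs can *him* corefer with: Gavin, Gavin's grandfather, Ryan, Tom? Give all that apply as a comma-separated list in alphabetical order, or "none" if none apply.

Gavin, Gavin's grandfather, Tom

*him* is a pronoun; Principle B requires it to be free in its binding domain — the clause headed by 'compared'.
— Gavin: possessor inside the subject DP of the clause headed by 'suspected'; does not c-command the pronoun — Principle B does not apply; allowed.
— Gavin's grandfather: subject of the clause headed by 'suspected'; c-commands the pronoun but lies outside its binding domain — allowed.
— Ryan: subject of the clause headed by 'compared'; c-commands the pronoun within its binding domain — blocked (Principle B).
— Tom: object of the clause headed by 'reminded'; c-commands the pronoun but lies outside its binding domain — allowed.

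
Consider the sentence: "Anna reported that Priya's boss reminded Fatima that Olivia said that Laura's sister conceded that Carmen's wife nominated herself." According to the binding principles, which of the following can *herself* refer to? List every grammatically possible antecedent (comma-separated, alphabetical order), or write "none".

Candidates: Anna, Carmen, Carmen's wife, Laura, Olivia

*herself* is a reflexive; Principle A requires it to be bound within its binding domain — the clause headed by 'nominated'.
— Anna: subject of the matrix clause; c-commands the reflexive but lies outside its binding domain — cannot bind it (Principle A).
— Carmen: possessor inside the subject DP of the clause headed by 'nominated'; does not c-command the reflexive — cannot bind it (Principle A).
— Carmen's wife: subject of the clause headed by 'nominated'; c-commands the reflexive within its binding domain — allowed (Principle A).
— Laura: possessor inside the subject DP of the clause headed by 'conceded'; does not c-command the reflexive — cannot bind it (Principle A).
— Olivia: subject of the clause headed by 'said'; c-commands the reflexive but lies outside its binding domain — cannot bind it (Principle A).

Carmen's wife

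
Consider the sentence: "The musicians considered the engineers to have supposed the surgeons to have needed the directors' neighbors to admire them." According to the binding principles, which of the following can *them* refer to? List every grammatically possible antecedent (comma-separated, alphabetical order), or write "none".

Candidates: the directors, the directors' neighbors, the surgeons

the directors, the surgeons

*them* is a pronoun; Principle B requires it to be free in its binding domain — the clause headed by 'admire'.
— the directors: possessor inside the subject DP of the clause headed by 'admire'; does not c-command the pronoun — Principle B does not apply; allowed.
— the directors' neighbors: subject of the clause headed by 'admire'; c-commands the pronoun within its binding domain — blocked (Principle B).
— the surgeons: subject of the clause headed by 'needed'; c-commands the pronoun but lies outside its binding domain — allowed.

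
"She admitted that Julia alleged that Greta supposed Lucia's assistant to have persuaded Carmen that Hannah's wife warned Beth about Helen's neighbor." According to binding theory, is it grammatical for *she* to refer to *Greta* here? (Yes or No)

No

*Greta* is an R-expression; Principle C requires it to be free (not bound by any c-commanding expression).
— she: subject of the matrix clause; the pronoun c-commands the R-expression — coreference blocked (Principle C).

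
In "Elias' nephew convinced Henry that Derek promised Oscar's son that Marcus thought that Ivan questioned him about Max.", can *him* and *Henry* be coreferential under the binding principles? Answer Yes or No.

Yes

*Henry* is an R-expression; Principle C requires it to be free (not bound by any c-commanding expression).
— him: object of the clause headed by 'questioned'; the pronoun does not c-command the R-expression — coreference allowed.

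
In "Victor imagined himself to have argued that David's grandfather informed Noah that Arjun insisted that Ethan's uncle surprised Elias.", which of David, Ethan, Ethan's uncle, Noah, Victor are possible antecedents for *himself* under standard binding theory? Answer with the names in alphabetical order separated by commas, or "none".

*himself* is a reflexive; Principle A requires it to be bound within its binding domain — the matrix clause.
— David: possessor inside the subject DP of the clause headed by 'informed'; does not c-command the reflexive — cannot bind it (Principle A).
— Ethan: possessor inside the subject DP of the clause headed by 'surprised'; does not c-command the reflexive — cannot bind it (Principle A).
— Ethan's uncle: subject of the clause headed by 'surprised'; does not c-command the reflexive — cannot bind it (Principle A).
— Noah: object of the clause headed by 'informed'; does not c-command the reflexive — cannot bind it (Principle A).
— Victor: subject of the matrix clause; c-commands the reflexive within its binding domain — allowed (Principle A).

Victor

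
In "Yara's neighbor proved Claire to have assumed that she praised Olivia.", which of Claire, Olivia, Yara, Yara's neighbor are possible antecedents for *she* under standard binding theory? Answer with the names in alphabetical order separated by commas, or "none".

Claire, Yara, Yara's neighbor

*she* is a pronoun; Principle B requires it to be free in its binding domain — the clause headed by 'praised'.
— Claire: subject of the clause headed by 'assumed'; c-commands the pronoun but lies outside its binding domain — allowed.
— Olivia: object of the clause headed by 'praised'; is c-commanded by the pronoun; coreference would bind this R-expression — blocked (Principle C).
— Yara: possessor inside the subject DP of the matrix clause; does not c-command the pronoun — Principle B does not apply; allowed.
— Yara's neighbor: subject of the matrix clause; c-commands the pronoun but lies outside its binding domain — allowed.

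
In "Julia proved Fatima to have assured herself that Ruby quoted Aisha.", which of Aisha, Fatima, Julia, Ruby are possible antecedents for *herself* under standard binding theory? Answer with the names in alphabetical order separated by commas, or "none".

*herself* is a reflexive; Principle A requires it to be bound within its binding domain — the clause headed by 'assured'.
— Aisha: object of the clause headed by 'quoted'; does not c-command the reflexive — cannot bind it (Principle A).
— Fatima: subject of the clause headed by 'assured'; c-commands the reflexive within its binding domain — allowed (Principle A).
— Julia: subject of the matrix clause; c-commands the reflexive but lies outside its binding domain — cannot bind it (Principle A).
— Ruby: subject of the clause headed by 'quoted'; does not c-command the reflexive — cannot bind it (Principle A).

Fatima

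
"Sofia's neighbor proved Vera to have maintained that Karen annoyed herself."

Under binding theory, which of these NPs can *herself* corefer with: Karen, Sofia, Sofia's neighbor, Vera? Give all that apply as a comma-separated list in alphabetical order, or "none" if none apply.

Karen

*herself* is a reflexive; Principle A requires it to be bound within its binding domain — the clause headed by 'annoyed'.
— Karen: subject of the clause headed by 'annoyed'; c-commands the reflexive within its binding domain — allowed (Principle A).
— Sofia: possessor inside the subject DP of the matrix clause; does not c-command the reflexive — cannot bind it (Principle A).
— Sofia's neighbor: subject of the matrix clause; c-commands the reflexive but lies outside its binding domain — cannot bind it (Principle A).
— Vera: subject of the clause headed by 'maintained'; c-commands the reflexive but lies outside its binding domain — cannot bind it (Principle A).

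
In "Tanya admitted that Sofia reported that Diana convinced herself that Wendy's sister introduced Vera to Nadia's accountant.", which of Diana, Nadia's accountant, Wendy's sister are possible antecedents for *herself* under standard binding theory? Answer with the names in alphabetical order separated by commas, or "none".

Diana

*herself* is a reflexive; Principle A requires it to be bound within its binding domain — the clause headed by 'convinced'.
— Diana: subject of the clause headed by 'convinced'; c-commands the reflexive within its binding domain — allowed (Principle A).
— Nadia's accountant: second object of the clause headed by 'introduced'; does not c-command the reflexive — cannot bind it (Principle A).
— Wendy's sister: subject of the clause headed by 'introduced'; does not c-command the reflexive — cannot bind it (Principle A).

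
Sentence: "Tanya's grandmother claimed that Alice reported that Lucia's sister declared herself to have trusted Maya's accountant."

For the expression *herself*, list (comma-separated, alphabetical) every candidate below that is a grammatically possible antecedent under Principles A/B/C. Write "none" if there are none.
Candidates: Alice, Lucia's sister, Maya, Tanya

Lucia's sister

*herself* is a reflexive; Principle A requires it to be bound within its binding domain — the clause headed by 'declared'.
— Alice: subject of the clause headed by 'reported'; c-commands the reflexive but lies outside its binding domain — cannot bind it (Principle A).
— Lucia's sister: subject of the clause headed by 'declared'; c-commands the reflexive within its binding domain — allowed (Principle A).
— Maya: possessor inside the object DP of the clause headed by 'trusted'; does not c-command the reflexive — cannot bind it (Principle A).
— Tanya: possessor inside the subject DP of the matrix clause; does not c-command the reflexive — cannot bind it (Principle A).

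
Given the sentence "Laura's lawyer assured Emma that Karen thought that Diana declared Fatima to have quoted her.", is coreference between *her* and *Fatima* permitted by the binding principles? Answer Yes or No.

No

*her* is a pronoun; Principle B requires it to be free in its binding domain — the clause headed by 'quoted'.
— Fatima: subject of the clause headed by 'quoted'; c-commands the pronoun within its binding domain — blocked (Principle B).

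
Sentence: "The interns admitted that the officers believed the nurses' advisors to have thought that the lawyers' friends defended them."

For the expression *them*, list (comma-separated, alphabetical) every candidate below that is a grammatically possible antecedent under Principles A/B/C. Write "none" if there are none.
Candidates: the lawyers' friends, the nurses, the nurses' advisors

*them* is a pronoun; Principle B requires it to be free in its binding domain — the clause headed by 'defended'.
— the lawyers' friends: subject of the clause headed by 'defended'; c-commands the pronoun within its binding domain — blocked (Principle B).
— the nurses: possessor inside the subject DP of the clause headed by 'thought'; does not c-command the pronoun — Principle B does not apply; allowed.
— the nurses' advisors: subject of the clause headed by 'thought'; c-commands the pronoun but lies outside its binding domain — allowed.

the nurses, the nurses' advisors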